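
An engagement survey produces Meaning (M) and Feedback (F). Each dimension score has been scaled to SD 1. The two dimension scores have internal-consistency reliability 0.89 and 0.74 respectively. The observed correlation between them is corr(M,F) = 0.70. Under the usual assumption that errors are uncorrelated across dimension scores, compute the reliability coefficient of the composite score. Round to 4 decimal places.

Var(M+F) = 2 + 2·[0.70] = 2 + 1.4 = 3.4.
Because errors are independent across components, Cov(Tᵢ,Tⱼ) = Cov(Xᵢ,Xⱼ); the off-diagonal part of the true-score variance is the same as above.
True-score variance = [0.89 + 0.74] + 1.4 = 1.63 + 1.4 = 3.03.
Reliability = 3.03 / 3.4 = 0.8912.

0.8912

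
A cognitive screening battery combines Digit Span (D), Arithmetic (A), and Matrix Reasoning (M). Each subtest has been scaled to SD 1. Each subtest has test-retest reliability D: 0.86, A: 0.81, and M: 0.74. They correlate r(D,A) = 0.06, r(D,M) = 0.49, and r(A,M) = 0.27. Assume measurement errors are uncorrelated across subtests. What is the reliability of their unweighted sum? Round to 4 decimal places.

0.8728

Var(D+A+M) = 3 + 2·[0.06 + 0.49 + 0.27] = 3 + 1.64 = 4.64.
Under uncorrelated errors the observed covariances equal the true-score covariances, so only the own-variance terms attenuate.
True-score variance = [0.86 + 0.81 + 0.74] + 1.64 = 2.41 + 1.64 = 4.05.
Reliability = 4.05 / 4.64 = 0.8728.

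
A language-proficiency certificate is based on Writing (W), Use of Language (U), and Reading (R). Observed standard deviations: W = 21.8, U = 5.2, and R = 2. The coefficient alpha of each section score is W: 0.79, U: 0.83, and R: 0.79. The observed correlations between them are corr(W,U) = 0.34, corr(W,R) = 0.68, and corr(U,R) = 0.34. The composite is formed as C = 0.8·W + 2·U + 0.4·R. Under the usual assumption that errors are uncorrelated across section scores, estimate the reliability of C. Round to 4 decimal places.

0.8531

Var(C) = 0.8²·21.8² + 2²·5.2² + 0.4²·2² + 2·[1.6·21.8·5.2·0.34 + 0.32·21.8·2·0.68 + 0.8·5.2·2·0.34] = 412.954 + 147.968 = 560.922.
Because errors are independent across components, Cov(Tᵢ,Tⱼ) = Cov(Xᵢ,Xⱼ); the off-diagonal part of the true-score variance is the same as above.
True-score variance = [0.8²·21.8²·0.79 + 2²·5.2²·0.83 + 0.4²·2²·0.79] + 147.968 = 330.56 + 147.968 = 478.528.
Reliability = 478.528 / 560.922 = 0.8531.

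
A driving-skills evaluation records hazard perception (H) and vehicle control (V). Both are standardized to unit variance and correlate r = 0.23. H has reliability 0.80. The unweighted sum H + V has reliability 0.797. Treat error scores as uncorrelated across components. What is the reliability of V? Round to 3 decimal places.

Var(H+V) = 2 + 2·0.23 = 2.460.
True-score variance = ρ_H + ρ_V + 2·0.23, so 0.797 = (0.80 + ρ_V + 0.46) / 2.460.
ρ_V = 0.797·2.460 − 0.80 − 0.46 = 0.701.

0.701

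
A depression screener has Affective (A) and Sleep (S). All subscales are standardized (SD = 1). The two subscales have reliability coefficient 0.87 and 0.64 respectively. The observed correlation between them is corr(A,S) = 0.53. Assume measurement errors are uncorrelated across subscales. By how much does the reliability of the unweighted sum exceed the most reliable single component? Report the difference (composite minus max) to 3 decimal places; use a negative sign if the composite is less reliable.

Var(sum) = 2 + 1.06 = 3.06; true-score variance = 1.51 + 1.06 = 2.57; composite reliability = 0.8399.
Max component reliability = 0.8700.
Difference = 0.8399 − 0.8700 = -0.030.

-0.030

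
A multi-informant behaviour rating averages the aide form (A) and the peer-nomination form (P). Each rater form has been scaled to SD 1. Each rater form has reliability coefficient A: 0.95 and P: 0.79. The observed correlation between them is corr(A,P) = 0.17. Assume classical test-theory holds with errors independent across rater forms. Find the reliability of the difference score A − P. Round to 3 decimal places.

Var(A−P) = 1 + 1 − 2·0.17 = 2 − 0.34 = 1.66.
With uncorrelated errors the cross-covariances are all true-score covariance, so they carry over unchanged; only the diagonal terms shrink to ρᵢσᵢ².
True-score variance = [0.95 + 0.79] − 0.34 = 1.74 − 0.34 = 1.4.
Reliability = 1.4 / 1.66 = 0.843.

0.843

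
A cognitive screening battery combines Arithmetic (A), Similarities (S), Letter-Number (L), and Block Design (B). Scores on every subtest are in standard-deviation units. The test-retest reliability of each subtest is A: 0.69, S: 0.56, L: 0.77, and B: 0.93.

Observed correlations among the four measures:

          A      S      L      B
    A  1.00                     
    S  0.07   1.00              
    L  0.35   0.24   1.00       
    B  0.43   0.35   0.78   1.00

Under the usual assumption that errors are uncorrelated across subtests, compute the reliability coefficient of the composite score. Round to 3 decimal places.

Var(A+S+L+B) = 4 + 2·[0.07 + 0.35 + 0.43 + 0.24 + 0.35 + 0.78] = 4 + 4.44 = 8.44.
Under uncorrelated errors the observed covariances equal the true-score covariances, so only the own-variance terms attenuate.
True-score variance = [0.69 + 0.56 + 0.77 + 0.93] + 4.44 = 2.95 + 4.44 = 7.39.
Reliability = 7.39 / 8.44 = 0.876.

0.876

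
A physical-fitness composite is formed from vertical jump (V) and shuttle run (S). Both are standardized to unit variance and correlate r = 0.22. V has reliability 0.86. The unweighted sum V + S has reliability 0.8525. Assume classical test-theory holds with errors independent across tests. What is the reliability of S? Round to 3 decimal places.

0.780

Var(V+S) = 2 + 2·0.22 = 2.440.
True-score variance = ρ_V + ρ_S + 2·0.22, so 0.8525 = (0.86 + ρ_S + 0.44) / 2.440.
ρ_S = 0.8525·2.440 − 0.86 − 0.44 = 0.780.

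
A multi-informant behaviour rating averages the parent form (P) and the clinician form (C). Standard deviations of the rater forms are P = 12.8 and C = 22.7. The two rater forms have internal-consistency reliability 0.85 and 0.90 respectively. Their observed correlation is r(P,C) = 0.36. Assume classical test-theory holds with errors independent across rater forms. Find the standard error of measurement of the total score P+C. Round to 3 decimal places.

8.724

Var(total) = 679.13 + 209.203 = 888.333.
True-score variance = 603.025 + 209.203 = 812.228, so reliability = 0.9143.
Error variance = 888.333 − 812.228 = 76.105; SEM = √76.105 = 8.724.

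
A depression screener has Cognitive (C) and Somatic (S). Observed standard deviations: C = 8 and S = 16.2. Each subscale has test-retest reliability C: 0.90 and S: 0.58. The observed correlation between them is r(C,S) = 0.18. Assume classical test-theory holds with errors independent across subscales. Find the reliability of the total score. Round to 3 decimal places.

Var(C+S) = 8² + 16.2² + 2·[8·16.2·0.18] = 326.44 + 46.656 = 373.096.
With uncorrelated errors the cross-covariances are all true-score covariance, so they carry over unchanged; only the diagonal terms shrink to ρᵢσᵢ².
True-score variance = [8²·0.90 + 16.2²·0.58] + 46.656 = 209.815 + 46.656 = 256.471.
Reliability = 256.471 / 373.096 = 0.687.

0.687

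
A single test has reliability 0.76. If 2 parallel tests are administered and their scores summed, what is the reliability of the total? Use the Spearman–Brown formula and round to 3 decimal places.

ρ_k = kρ / (1 + (k−1)ρ) = 2·0.76 / (1 + 1·0.76) = 1.520 / 1.760 = 0.864.

0.864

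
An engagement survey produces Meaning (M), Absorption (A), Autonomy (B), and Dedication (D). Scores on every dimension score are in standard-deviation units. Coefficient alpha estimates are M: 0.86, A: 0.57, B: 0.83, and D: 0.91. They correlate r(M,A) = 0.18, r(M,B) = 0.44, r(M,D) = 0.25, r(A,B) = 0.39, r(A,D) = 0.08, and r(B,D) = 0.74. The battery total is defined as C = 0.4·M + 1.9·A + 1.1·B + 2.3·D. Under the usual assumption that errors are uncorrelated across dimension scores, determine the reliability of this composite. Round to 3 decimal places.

Var(C) = 0.4² + 1.9² + 1.1² + 2.3² + 2·[0.76·0.18 + 0.44·0.44 + 0.92·0.25 + 2.09·0.39 + 4.37·0.08 + 2.53·0.74] = 10.27 + 7.1946 = 17.4646.
Under uncorrelated errors the observed covariances equal the true-score covariances, so only the own-variance terms attenuate.
True-score variance = [0.4²·0.86 + 1.9²·0.57 + 1.1²·0.83 + 2.3²·0.91] + 7.1946 = 8.0135 + 7.1946 = 15.2081.
Reliability = 15.2081 / 17.4646 = 0.871.

0.871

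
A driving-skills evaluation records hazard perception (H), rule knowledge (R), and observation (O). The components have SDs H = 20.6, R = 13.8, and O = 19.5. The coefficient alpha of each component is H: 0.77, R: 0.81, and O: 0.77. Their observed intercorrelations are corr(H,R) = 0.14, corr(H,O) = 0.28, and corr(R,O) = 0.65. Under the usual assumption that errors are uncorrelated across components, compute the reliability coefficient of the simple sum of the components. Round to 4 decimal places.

Var(H+R+O) = 20.6² + 13.8² + 19.5² + 2·[20.6·13.8·0.14 + 20.6·19.5·0.28 + 13.8·19.5·0.65] = 995.05 + 654.38 = 1649.43.
Under uncorrelated errors the observed covariances equal the true-score covariances, so only the own-variance terms attenuate.
True-score variance = [20.6²·0.77 + 13.8²·0.81 + 19.5²·0.77] + 654.38 = 773.806 + 654.38 = 1428.19.
Reliability = 1428.19 / 1649.43 = 0.8659.

0.8659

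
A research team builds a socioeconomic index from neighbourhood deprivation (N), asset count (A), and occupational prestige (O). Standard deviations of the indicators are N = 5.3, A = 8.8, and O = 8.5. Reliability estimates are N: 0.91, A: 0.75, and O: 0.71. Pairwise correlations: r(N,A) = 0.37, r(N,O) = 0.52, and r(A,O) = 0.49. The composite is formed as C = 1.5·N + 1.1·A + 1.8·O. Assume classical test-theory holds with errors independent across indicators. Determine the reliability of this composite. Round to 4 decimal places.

Var(C) = 1.5²·5.3² + 1.1²·8.8² + 1.8²·8.5² + 2·[1.65·5.3·8.8·0.37 + 2.7·5.3·8.5·0.52 + 1.98·8.8·8.5·0.49] = 390.995 + 328.59 = 719.585.
With uncorrelated errors the cross-covariances are all true-score covariance, so they carry over unchanged; only the diagonal terms shrink to ρᵢσᵢ².
True-score variance = [1.5²·5.3²·0.91 + 1.1²·8.8²·0.75 + 1.8²·8.5²·0.71] + 328.59 = 293.995 + 328.59 = 622.585.
Reliability = 622.585 / 719.585 = 0.8652.

0.8652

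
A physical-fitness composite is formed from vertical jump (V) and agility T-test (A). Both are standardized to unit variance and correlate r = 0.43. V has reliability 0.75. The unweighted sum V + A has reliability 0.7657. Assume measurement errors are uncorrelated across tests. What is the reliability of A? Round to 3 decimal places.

Var(V+A) = 2 + 2·0.43 = 2.860.
True-score variance = ρ_V + ρ_A + 2·0.43, so 0.7657 = (0.75 + ρ_A + 0.86) / 2.860.
ρ_A = 0.7657·2.860 − 0.75 − 0.86 = 0.580.

0.580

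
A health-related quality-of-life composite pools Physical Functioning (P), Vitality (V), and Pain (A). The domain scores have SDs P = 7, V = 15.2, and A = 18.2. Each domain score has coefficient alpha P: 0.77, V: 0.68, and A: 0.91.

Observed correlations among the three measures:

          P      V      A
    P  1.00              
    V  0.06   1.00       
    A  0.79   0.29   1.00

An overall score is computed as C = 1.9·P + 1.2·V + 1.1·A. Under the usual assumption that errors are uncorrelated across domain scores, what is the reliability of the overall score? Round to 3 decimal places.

Var(C) = 1.9²·7² + 1.2²·15.2² + 1.1²·18.2² + 2·[2.28·7·15.2·0.06 + 2.09·7·18.2·0.79 + 1.32·15.2·18.2·0.29] = 910.388 + 661.607 = 1571.99.
Under uncorrelated errors the observed covariances equal the true-score covariances, so only the own-variance terms attenuate.
True-score variance = [1.9²·7²·0.77 + 1.2²·15.2²·0.68 + 1.1²·18.2²·0.91] + 661.607 = 727.168 + 661.607 = 1388.77.
Reliability = 1388.77 / 1571.99 = 0.883.

0.883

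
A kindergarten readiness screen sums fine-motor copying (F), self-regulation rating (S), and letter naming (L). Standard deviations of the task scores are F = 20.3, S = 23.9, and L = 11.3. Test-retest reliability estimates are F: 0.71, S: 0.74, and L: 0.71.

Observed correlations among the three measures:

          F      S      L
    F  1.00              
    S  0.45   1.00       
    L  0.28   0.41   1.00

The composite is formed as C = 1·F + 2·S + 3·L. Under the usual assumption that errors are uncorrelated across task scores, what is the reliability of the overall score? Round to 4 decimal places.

0.8373

Var(C) = 20.3² + 2²·23.9² + 3²·11.3² + 2·[2·20.3·23.9·0.45 + 3·20.3·11.3·0.28 + 6·23.9·11.3·0.41] = 3846.14 + 2587.43 = 6433.57.
Under uncorrelated errors the observed covariances equal the true-score covariances, so only the own-variance terms attenuate.
True-score variance = [20.3²·0.71 + 2²·23.9²·0.74 + 3²·11.3²·0.71] + 2587.43 = 2799.3 + 2587.43 = 5386.73.
Reliability = 5386.73 / 6433.57 = 0.8373.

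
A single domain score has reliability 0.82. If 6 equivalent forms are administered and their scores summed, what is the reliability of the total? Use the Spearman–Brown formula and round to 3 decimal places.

ρ_k = kρ / (1 + (k−1)ρ) = 6·0.82 / (1 + 5·0.82) = 4.920 / 5.100 = 0.965.

0.965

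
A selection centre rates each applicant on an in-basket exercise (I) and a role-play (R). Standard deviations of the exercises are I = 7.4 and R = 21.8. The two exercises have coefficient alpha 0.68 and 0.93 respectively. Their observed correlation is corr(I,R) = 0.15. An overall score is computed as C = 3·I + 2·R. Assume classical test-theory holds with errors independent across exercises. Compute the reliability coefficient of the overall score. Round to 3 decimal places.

0.892

Var(C) = 3²·7.4² + 2²·21.8² + 2·[6·7.4·21.8·0.15] = 2393.8 + 290.376 = 2684.18.
With uncorrelated errors the cross-covariances are all true-score covariance, so they carry over unchanged; only the diagonal terms shrink to ρᵢσᵢ².
True-score variance = [3²·7.4²·0.68 + 2²·21.8²·0.93] + 290.376 = 2103.02 + 290.376 = 2393.4.
Reliability = 2393.4 / 2684.18 = 0.892.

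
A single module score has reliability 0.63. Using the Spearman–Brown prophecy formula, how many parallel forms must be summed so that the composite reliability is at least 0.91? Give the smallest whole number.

6

k ≥ ρ*(1−ρ₁)/(ρ₁(1−ρ*)) = 0.91·0.37 / (0.63·0.09) = 5.938.
Smallest integer k = 6.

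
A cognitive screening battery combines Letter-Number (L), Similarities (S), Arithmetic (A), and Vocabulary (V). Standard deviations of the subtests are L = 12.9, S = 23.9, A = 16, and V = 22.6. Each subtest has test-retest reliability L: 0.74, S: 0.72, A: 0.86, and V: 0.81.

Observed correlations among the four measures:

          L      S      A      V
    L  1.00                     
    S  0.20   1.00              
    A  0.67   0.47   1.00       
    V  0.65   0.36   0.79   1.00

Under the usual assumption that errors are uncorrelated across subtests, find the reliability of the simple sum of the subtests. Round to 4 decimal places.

Var(L+S+A+V) = 12.9² + 23.9² + 16² + 22.6² + 2·[12.9·23.9·0.20 + 12.9·16·0.67 + 12.9·22.6·0.65 + 23.9·16·0.47 + 23.9·22.6·0.36 + 16·22.6·0.79] = 1504.38 + 2098.59 = 3602.97.
Because errors are independent across components, Cov(Tᵢ,Tⱼ) = Cov(Xᵢ,Xⱼ); the off-diagonal part of the true-score variance is the same as above.
True-score variance = [12.9²·0.74 + 23.9²·0.72 + 16²·0.86 + 22.6²·0.81] + 2098.59 = 1168.29 + 2098.59 = 3266.88.
Reliability = 3266.88 / 3602.97 = 0.9067.

0.9067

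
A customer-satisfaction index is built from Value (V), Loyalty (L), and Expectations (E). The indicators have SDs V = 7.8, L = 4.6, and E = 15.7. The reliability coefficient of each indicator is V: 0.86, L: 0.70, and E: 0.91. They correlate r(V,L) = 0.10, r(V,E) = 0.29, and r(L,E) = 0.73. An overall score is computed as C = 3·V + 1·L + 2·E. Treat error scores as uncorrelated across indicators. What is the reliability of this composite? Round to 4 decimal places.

0.9224

Var(C) = 3²·7.8² + 4.6² + 2²·15.7² + 2·[3·7.8·4.6·0.10 + 6·7.8·15.7·0.29 + 2·4.6·15.7·0.73] = 1554.68 + 658.571 = 2213.25.
With uncorrelated errors the cross-covariances are all true-score covariance, so they carry over unchanged; only the diagonal terms shrink to ρᵢσᵢ².
True-score variance = [3²·7.8²·0.86 + 4.6²·0.70 + 2²·15.7²·0.91] + 658.571 = 1382.94 + 658.571 = 2041.51.
Reliability = 2041.51 / 2213.25 = 0.9224.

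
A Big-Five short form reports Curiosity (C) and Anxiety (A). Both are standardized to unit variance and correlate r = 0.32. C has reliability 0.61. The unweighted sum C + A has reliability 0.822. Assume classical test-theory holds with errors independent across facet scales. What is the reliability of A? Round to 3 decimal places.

0.920

Var(C+A) = 2 + 2·0.32 = 2.640.
True-score variance = ρ_C + ρ_A + 2·0.32, so 0.822 = (0.61 + ρ_A + 0.64) / 2.640.
ρ_A = 0.822·2.640 − 0.61 − 0.64 = 0.920.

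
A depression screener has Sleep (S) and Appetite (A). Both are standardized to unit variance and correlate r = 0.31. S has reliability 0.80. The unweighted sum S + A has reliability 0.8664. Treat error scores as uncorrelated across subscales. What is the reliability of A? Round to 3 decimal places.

0.850

Var(S+A) = 2 + 2·0.31 = 2.620.
True-score variance = ρ_S + ρ_A + 2·0.31, so 0.8664 = (0.80 + ρ_A + 0.62) / 2.620.
ρ_A = 0.8664·2.620 − 0.80 − 0.62 = 0.850.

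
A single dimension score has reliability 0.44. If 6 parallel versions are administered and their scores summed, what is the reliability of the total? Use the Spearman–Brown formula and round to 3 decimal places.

0.825

ρ_k = kρ / (1 + (k−1)ρ) = 6·0.44 / (1 + 5·0.44) = 2.640 / 3.200 = 0.825.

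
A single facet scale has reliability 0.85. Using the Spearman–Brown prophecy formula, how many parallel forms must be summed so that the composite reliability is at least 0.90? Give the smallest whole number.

k ≥ ρ*(1−ρ₁)/(ρ₁(1−ρ*)) = 0.90·0.15 / (0.85·0.10) = 1.588.
Smallest integer k = 2.

2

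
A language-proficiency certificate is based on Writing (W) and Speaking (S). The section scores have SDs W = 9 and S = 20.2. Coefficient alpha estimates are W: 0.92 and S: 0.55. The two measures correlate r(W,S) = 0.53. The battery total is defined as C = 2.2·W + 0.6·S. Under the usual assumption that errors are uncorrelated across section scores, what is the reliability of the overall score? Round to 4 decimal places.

Var(C) = 2.2²·9² + 0.6²·20.2² + 2·[1.32·9·20.2·0.53] = 538.934 + 254.375 = 793.309.
With uncorrelated errors the cross-covariances are all true-score covariance, so they carry over unchanged; only the diagonal terms shrink to ρᵢσᵢ².
True-score variance = [2.2²·9²·0.92 + 0.6²·20.2²·0.55] + 254.375 = 441.469 + 254.375 = 695.843.
Reliability = 695.843 / 793.309 = 0.8771.

0.8771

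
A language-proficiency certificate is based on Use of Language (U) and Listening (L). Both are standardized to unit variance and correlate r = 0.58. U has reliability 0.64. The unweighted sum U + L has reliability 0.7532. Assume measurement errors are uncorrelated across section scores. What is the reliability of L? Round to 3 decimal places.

0.580

Var(U+L) = 2 + 2·0.58 = 3.160.
True-score variance = ρ_U + ρ_L + 2·0.58, so 0.7532 = (0.64 + ρ_L + 1.16) / 3.160.
ρ_L = 0.7532·3.160 − 0.64 − 1.16 = 0.580.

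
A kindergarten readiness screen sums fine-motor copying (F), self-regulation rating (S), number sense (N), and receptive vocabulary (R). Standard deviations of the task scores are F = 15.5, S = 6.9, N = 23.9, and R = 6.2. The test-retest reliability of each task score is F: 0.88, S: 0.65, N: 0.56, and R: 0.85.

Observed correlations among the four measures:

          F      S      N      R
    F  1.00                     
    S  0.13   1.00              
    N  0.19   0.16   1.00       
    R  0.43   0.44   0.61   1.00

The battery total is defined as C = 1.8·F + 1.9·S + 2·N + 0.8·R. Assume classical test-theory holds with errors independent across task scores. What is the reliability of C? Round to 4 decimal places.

0.7432

Var(C) = 1.8²·15.5² + 1.9²·6.9² + 2²·23.9² + 0.8²·6.2² + 2·[3.42·15.5·6.9·0.13 + 3.6·15.5·23.9·0.19 + 1.44·15.5·6.2·0.43 + 3.8·6.9·23.9·0.16 + 1.52·6.9·6.2·0.44 + 1.6·23.9·6.2·0.61] = 3259.72 + 1267.89 = 4527.61.
Because errors are independent across components, Cov(Tᵢ,Tⱼ) = Cov(Xᵢ,Xⱼ); the off-diagonal part of the true-score variance is the same as above.
True-score variance = [1.8²·15.5²·0.88 + 1.9²·6.9²·0.65 + 2²·23.9²·0.56 + 0.8²·6.2²·0.85] + 1267.89 = 2097.14 + 1267.89 = 3365.03.
Reliability = 3365.03 / 4527.61 = 0.7432.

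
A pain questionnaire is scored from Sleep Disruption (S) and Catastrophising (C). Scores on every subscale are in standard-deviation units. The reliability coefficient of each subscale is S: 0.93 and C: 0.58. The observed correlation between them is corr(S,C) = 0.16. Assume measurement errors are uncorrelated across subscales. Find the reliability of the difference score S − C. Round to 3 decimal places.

Var(S−C) = 1 + 1 − 2·0.16 = 2 − 0.32 = 1.68.
Under uncorrelated errors the observed covariances equal the true-score covariances, so only the own-variance terms attenuate.
True-score variance = [0.93 + 0.58] − 0.32 = 1.51 − 0.32 = 1.19.
Reliability = 1.19 / 1.68 = 0.708.

0.708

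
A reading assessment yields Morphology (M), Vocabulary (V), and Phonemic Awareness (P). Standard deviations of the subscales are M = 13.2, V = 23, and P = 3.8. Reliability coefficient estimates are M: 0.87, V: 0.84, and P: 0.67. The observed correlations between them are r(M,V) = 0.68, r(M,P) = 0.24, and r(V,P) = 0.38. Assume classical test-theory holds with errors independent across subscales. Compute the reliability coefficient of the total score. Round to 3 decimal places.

0.908

Var(M+V+P) = 13.2² + 23² + 3.8² + 2·[13.2·23·0.68 + 13.2·3.8·0.24 + 23·3.8·0.38] = 717.68 + 503.397 = 1221.08.
Because errors are independent across components, Cov(Tᵢ,Tⱼ) = Cov(Xᵢ,Xⱼ); the off-diagonal part of the true-score variance is the same as above.
True-score variance = [13.2²·0.87 + 23²·0.84 + 3.8²·0.67] + 503.397 = 605.624 + 503.397 = 1109.02.
Reliability = 1109.02 / 1221.08 = 0.908.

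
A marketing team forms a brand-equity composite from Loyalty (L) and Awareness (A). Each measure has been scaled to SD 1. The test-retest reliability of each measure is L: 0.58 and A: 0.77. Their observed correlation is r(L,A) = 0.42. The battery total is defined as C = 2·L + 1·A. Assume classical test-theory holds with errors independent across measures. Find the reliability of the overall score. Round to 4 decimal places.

0.7141

Var(C) = 2² + 1 + 2·[2·0.42] = 5 + 1.68 = 6.68.
Under uncorrelated errors the observed covariances equal the true-score covariances, so only the own-variance terms attenuate.
True-score variance = [2²·0.58 + 0.77] + 1.68 = 3.09 + 1.68 = 4.77.
Reliability = 4.77 / 6.68 = 0.7141.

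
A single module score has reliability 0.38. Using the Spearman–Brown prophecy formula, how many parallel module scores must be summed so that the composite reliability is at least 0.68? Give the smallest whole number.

4

k ≥ ρ*(1−ρ₁)/(ρ₁(1−ρ*)) = 0.68·0.62 / (0.38·0.32) = 3.467.
Smallest integer k = 4.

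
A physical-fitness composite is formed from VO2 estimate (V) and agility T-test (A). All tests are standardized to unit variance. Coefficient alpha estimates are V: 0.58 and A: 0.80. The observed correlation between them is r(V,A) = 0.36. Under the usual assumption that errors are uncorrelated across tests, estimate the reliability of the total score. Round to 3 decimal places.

0.772

Var(V+A) = 2 + 2·[0.36] = 2 + 0.72 = 2.72.
Under uncorrelated errors the observed covariances equal the true-score covariances, so only the own-variance terms attenuate.
True-score variance = [0.58 + 0.80] + 0.72 = 1.38 + 0.72 = 2.1.
Reliability = 2.1 / 2.72 = 0.772.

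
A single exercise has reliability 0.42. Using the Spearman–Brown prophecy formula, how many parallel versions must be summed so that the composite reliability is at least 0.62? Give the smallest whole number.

3

k ≥ ρ*(1−ρ₁)/(ρ₁(1−ρ*)) = 0.62·0.58 / (0.42·0.38) = 2.253.
Smallest integer k = 3.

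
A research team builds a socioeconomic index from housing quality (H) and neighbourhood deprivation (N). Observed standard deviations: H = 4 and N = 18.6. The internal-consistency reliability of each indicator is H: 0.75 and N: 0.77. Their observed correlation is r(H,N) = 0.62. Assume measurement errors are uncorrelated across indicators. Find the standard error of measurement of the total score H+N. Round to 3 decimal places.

Var(total) = 361.96 + 92.256 = 454.216.
True-score variance = 278.389 + 92.256 = 370.645, so reliability = 0.8160.
Error variance = 454.216 − 370.645 = 83.5708; SEM = √83.5708 = 9.142.

9.142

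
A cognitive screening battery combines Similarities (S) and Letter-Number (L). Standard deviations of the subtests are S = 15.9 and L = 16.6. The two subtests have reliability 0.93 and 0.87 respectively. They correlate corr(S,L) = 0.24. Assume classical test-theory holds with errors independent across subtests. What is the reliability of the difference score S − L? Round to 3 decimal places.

Var(S−L) = 15.9² + 16.6² − 2·15.9·16.6·0.24 = 528.37 − 126.691 = 401.679.
Because errors are independent across components, Cov(Tᵢ,Tⱼ) = Cov(Xᵢ,Xⱼ); the off-diagonal part of the true-score variance is the same as above.
True-score variance = [15.9²·0.93 + 16.6²·0.87] − 126.691 = 474.851 − 126.691 = 348.159.
Reliability = 348.159 / 401.679 = 0.867.

0.867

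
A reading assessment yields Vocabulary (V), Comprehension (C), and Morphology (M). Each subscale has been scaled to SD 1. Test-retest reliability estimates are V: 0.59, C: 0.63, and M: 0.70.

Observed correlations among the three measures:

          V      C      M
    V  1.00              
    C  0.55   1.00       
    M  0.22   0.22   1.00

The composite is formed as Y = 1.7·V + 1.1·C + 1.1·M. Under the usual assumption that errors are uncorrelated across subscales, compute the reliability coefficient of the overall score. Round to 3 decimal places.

Var(Y) = 1.7² + 1.1² + 1.1² + 2·[1.87·0.55 + 1.87·0.22 + 1.21·0.22] = 5.31 + 3.4122 = 8.7222.
With uncorrelated errors the cross-covariances are all true-score covariance, so they carry over unchanged; only the diagonal terms shrink to ρᵢσᵢ².
True-score variance = [1.7²·0.59 + 1.1²·0.63 + 1.1²·0.70] + 3.4122 = 3.3144 + 3.4122 = 6.7266.
Reliability = 6.7266 / 8.7222 = 0.771.

0.771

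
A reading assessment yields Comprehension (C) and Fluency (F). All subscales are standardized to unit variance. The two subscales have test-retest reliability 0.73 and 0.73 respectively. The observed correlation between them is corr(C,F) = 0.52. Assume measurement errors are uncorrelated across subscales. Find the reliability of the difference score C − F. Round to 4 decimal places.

0.4375

Var(C−F) = 1 + 1 − 2·0.52 = 2 − 1.04 = 0.96.
With uncorrelated errors the cross-covariances are all true-score covariance, so they carry over unchanged; only the diagonal terms shrink to ρᵢσᵢ².
True-score variance = [0.73 + 0.73] − 1.04 = 1.46 − 1.04 = 0.42.
Reliability = 0.42 / 0.96 = 0.4375.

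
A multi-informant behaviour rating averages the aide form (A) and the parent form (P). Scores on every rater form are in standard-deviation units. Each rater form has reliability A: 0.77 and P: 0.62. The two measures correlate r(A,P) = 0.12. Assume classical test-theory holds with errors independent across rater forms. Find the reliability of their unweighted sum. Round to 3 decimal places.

0.728

Var(A+P) = 2 + 2·[0.12] = 2 + 0.24 = 2.24.
With uncorrelated errors the cross-covariances are all true-score covariance, so they carry over unchanged; only the diagonal terms shrink to ρᵢσᵢ².
True-score variance = [0.77 + 0.62] + 0.24 = 1.39 + 0.24 = 1.63.
Reliability = 1.63 / 2.24 = 0.728.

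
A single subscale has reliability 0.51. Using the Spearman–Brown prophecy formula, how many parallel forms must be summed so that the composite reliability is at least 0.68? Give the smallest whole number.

k ≥ ρ*(1−ρ₁)/(ρ₁(1−ρ*)) = 0.68·0.49 / (0.51·0.32) = 2.042.
Smallest integer k = 3.

3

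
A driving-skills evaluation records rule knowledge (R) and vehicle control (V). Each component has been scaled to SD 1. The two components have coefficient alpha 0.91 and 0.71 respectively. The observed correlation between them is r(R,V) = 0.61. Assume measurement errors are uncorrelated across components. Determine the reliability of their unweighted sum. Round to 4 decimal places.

0.8820

Var(R+V) = 2 + 2·[0.61] = 2 + 1.22 = 3.22.
With uncorrelated errors the cross-covariances are all true-score covariance, so they carry over unchanged; only the diagonal terms shrink to ρᵢσᵢ².
True-score variance = [0.91 + 0.71] + 1.22 = 1.62 + 1.22 = 2.84.
Reliability = 2.84 / 3.22 = 0.8820.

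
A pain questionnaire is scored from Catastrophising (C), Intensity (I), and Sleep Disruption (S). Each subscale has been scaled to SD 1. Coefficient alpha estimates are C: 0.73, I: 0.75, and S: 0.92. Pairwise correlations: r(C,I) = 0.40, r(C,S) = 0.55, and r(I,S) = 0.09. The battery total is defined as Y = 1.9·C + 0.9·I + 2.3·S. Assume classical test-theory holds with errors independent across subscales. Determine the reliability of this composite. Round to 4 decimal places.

0.9016

Var(Y) = 1.9² + 0.9² + 2.3² + 2·[1.71·0.40 + 4.37·0.55 + 2.07·0.09] = 9.71 + 6.5476 = 16.2576.
With uncorrelated errors the cross-covariances are all true-score covariance, so they carry over unchanged; only the diagonal terms shrink to ρᵢσᵢ².
True-score variance = [1.9²·0.73 + 0.9²·0.75 + 2.3²·0.92] + 6.5476 = 8.1096 + 6.5476 = 14.6572.
Reliability = 14.6572 / 16.2576 = 0.9016.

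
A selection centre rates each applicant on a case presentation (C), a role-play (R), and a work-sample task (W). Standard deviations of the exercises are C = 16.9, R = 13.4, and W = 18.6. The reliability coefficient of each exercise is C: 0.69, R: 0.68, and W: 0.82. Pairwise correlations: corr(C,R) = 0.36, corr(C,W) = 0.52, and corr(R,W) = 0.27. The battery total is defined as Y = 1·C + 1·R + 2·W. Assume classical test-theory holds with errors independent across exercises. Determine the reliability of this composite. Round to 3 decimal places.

Var(Y) = 16.9² + 13.4² + 2²·18.6² + 2·[16.9·13.4·0.36 + 2·16.9·18.6·0.52 + 2·13.4·18.6·0.27] = 1849.01 + 1086.06 = 2935.07.
With uncorrelated errors the cross-covariances are all true-score covariance, so they carry over unchanged; only the diagonal terms shrink to ρᵢσᵢ².
True-score variance = [16.9²·0.69 + 13.4²·0.68 + 2²·18.6²·0.82] + 1086.06 = 1453.92 + 1086.06 = 2539.98.
Reliability = 2539.98 / 2935.07 = 0.865.

0.865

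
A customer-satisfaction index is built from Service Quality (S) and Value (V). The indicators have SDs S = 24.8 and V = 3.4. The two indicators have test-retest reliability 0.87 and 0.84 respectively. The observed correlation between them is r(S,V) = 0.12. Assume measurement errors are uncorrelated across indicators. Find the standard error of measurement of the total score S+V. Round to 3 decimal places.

9.045

Var(total) = 626.6 + 20.2368 = 646.837.
True-score variance = 544.795 + 20.2368 = 565.032, so reliability = 0.8735.
Error variance = 646.837 − 565.032 = 81.8048; SEM = √81.8048 = 9.045.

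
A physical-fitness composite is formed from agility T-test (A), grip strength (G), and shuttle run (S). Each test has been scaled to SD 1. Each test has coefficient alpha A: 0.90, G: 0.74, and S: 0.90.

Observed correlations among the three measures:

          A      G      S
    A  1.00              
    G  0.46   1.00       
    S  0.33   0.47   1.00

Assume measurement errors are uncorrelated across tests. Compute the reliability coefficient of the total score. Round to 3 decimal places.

0.917

Var(A+G+S) = 3 + 2·[0.46 + 0.33 + 0.47] = 3 + 2.52 = 5.52.
With uncorrelated errors the cross-covariances are all true-score covariance, so they carry over unchanged; only the diagonal terms shrink to ρᵢσᵢ².
True-score variance = [0.90 + 0.74 + 0.90] + 2.52 = 2.54 + 2.52 = 5.06.
Reliability = 5.06 / 5.52 = 0.917.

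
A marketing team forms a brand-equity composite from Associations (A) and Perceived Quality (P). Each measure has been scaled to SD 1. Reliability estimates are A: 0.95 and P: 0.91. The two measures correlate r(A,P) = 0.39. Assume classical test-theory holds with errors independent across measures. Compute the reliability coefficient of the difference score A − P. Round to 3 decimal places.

Var(A−P) = 1 + 1 − 2·0.39 = 2 − 0.78 = 1.22.
With uncorrelated errors the cross-covariances are all true-score covariance, so they carry over unchanged; only the diagonal terms shrink to ρᵢσᵢ².
True-score variance = [0.95 + 0.91] − 0.78 = 1.86 − 0.78 = 1.08.
Reliability = 1.08 / 1.22 = 0.885.

0.885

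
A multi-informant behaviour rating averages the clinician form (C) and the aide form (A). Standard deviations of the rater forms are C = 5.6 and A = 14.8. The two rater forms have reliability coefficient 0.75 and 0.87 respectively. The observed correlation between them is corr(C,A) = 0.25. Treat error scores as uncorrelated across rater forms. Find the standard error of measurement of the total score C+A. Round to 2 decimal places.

6.03

Var(total) = 250.4 + 41.44 = 291.84.
True-score variance = 214.085 + 41.44 = 255.525, so reliability = 0.8756.
Error variance = 291.84 − 255.525 = 36.3152; SEM = √36.3152 = 6.03.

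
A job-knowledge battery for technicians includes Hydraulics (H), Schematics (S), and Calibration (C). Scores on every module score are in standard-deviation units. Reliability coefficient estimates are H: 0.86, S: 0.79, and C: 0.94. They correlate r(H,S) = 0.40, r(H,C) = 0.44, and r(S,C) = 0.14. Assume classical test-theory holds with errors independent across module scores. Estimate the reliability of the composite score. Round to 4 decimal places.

0.9173

Var(H+S+C) = 3 + 2·[0.40 + 0.44 + 0.14] = 3 + 1.96 = 4.96.
Under uncorrelated errors the observed covariances equal the true-score covariances, so only the own-variance terms attenuate.
True-score variance = [0.86 + 0.79 + 0.94] + 1.96 = 2.59 + 1.96 = 4.55.
Reliability = 4.55 / 4.96 = 0.9173.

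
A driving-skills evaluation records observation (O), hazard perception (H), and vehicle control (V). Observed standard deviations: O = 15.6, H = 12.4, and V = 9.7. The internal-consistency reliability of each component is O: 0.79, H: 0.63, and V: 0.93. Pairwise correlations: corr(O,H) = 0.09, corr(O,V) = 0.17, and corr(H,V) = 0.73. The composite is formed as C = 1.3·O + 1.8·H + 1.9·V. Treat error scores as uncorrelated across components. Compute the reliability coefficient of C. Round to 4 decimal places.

0.8569

Var(C) = 1.3²·15.6² + 1.8²·12.4² + 1.9²·9.7² + 2·[2.34·15.6·12.4·0.09 + 2.47·15.6·9.7·0.17 + 3.42·12.4·9.7·0.73] = 1249.13 + 809.138 = 2058.26.
Under uncorrelated errors the observed covariances equal the true-score covariances, so only the own-variance terms attenuate.
True-score variance = [1.3²·15.6²·0.79 + 1.8²·12.4²·0.63 + 1.9²·9.7²·0.93] + 809.138 = 954.653 + 809.138 = 1763.79.
Reliability = 1763.79 / 2058.26 = 0.8569.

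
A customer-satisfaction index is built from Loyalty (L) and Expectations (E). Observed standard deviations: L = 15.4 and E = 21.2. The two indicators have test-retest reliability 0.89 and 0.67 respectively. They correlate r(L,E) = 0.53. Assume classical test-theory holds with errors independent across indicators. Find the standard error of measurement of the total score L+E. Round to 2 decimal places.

Var(total) = 686.6 + 346.069 = 1032.67.
True-score variance = 512.197 + 346.069 = 858.266, so reliability = 0.8311.
Error variance = 1032.67 − 858.266 = 174.403; SEM = √174.403 = 13.21.

13.21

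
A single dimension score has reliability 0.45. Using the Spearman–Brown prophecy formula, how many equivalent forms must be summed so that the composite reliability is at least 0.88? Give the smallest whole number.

9

k ≥ ρ*(1−ρ₁)/(ρ₁(1−ρ*)) = 0.88·0.55 / (0.45·0.12) = 8.963.
Smallest integer k = 9.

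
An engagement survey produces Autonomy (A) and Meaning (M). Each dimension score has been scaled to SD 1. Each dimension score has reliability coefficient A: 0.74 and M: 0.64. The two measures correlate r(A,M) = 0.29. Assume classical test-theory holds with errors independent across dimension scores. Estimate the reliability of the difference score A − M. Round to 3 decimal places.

Var(A−M) = 1 + 1 − 2·0.29 = 2 − 0.58 = 1.42.
Under uncorrelated errors the observed covariances equal the true-score covariances, so only the own-variance terms attenuate.
True-score variance = [0.74 + 0.64] − 0.58 = 1.38 − 0.58 = 0.8.
Reliability = 0.8 / 1.42 = 0.563.

0.563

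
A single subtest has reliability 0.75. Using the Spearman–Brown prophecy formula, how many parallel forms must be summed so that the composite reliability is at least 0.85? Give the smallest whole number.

2

k ≥ ρ*(1−ρ₁)/(ρ₁(1−ρ*)) = 0.85·0.25 / (0.75·0.15) = 1.889.
Smallest integer k = 2.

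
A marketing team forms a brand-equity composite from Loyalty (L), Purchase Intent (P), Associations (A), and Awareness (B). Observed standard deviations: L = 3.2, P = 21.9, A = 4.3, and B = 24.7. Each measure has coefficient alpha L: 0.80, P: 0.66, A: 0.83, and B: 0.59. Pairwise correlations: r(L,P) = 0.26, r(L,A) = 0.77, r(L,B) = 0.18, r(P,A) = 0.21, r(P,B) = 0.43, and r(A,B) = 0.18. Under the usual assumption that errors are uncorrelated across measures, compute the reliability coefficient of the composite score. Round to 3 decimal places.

0.761

Var(L+P+A+B) = 3.2² + 21.9² + 4.3² + 24.7² + 2·[3.2·21.9·0.26 + 3.2·4.3·0.77 + 3.2·24.7·0.18 + 21.9·4.3·0.21 + 21.9·24.7·0.43 + 4.3·24.7·0.18] = 1118.43 + 629.073 = 1747.5.
Under uncorrelated errors the observed covariances equal the true-score covariances, so only the own-variance terms attenuate.
True-score variance = [3.2²·0.80 + 21.9²·0.66 + 4.3²·0.83 + 24.7²·0.59] + 629.073 = 700.034 + 629.073 = 1329.11.
Reliability = 1329.11 / 1747.5 = 0.761.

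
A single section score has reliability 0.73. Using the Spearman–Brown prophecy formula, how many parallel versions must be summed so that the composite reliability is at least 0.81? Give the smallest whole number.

2

k ≥ ρ*(1−ρ₁)/(ρ₁(1−ρ*)) = 0.81·0.27 / (0.73·0.19) = 1.577.
Smallest integer k = 2.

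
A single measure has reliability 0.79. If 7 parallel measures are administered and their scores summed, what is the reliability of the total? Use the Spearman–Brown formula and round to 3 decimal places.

ρ_k = kρ / (1 + (k−1)ρ) = 7·0.79 / (1 + 6·0.79) = 5.530 / 5.740 = 0.963.

0.963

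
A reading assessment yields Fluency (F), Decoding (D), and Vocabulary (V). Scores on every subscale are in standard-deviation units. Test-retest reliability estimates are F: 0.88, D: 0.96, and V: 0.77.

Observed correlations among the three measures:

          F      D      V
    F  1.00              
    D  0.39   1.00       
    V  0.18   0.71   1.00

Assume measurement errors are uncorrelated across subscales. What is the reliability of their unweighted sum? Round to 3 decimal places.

Var(F+D+V) = 3 + 2·[0.39 + 0.18 + 0.71] = 3 + 2.56 = 5.56.
Because errors are independent across components, Cov(Tᵢ,Tⱼ) = Cov(Xᵢ,Xⱼ); the off-diagonal part of the true-score variance is the same as above.
True-score variance = [0.88 + 0.96 + 0.77] + 2.56 = 2.61 + 2.56 = 5.17.
Reliability = 5.17 / 5.56 = 0.930.

0.930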